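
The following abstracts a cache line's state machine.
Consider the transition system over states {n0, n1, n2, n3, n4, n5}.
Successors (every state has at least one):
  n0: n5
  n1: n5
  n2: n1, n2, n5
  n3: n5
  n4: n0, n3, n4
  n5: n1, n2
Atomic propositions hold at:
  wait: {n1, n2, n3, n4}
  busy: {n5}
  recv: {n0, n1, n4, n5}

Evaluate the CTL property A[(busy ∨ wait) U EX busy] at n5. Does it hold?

Yes

Sat(busy ∨ wait) = {n1, n2, n3, n4, n5}
Sat(EX busy) = {s : some successor in {n5}} = {n0, n1, n2, n3}
A[(busy ∨ wait) U EX busy]: least fixpoint, start Z0 = Sat(EX busy) = {n0, n1, n2, n3}, add states in Sat(busy ∨ wait) with every successor in Z. Z1 = {n0, n1, n2, n3, n5}; fixed.
Sat(A[(busy ∨ wait) U EX busy]) = {n0, n1, n2, n3, n5}
n5 ∈ Sat(A[(busy ∨ wait) U EX busy]) = {n0, n1, n2, n3, n5}, so the formula holds at n5.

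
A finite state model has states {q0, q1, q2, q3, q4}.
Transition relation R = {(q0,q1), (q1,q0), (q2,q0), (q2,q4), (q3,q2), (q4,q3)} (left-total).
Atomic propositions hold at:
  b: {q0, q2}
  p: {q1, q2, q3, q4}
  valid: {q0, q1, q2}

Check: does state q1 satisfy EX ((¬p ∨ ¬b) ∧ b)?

Sat(¬p) = {q0}
Sat(¬b) = {q1, q3, q4}
Sat(¬p ∨ ¬b) = {q0, q1, q3, q4}
Sat((¬p ∨ ¬b) ∧ b) = {q0}
Sat(EX ((¬p ∨ ¬b) ∧ b)) = {s : some successor in {q0}} = {q1, q2}
q1 ∈ Sat(EX ((¬p ∨ ¬b) ∧ b)) = {q1, q2}, so the formula holds at q1.

Yes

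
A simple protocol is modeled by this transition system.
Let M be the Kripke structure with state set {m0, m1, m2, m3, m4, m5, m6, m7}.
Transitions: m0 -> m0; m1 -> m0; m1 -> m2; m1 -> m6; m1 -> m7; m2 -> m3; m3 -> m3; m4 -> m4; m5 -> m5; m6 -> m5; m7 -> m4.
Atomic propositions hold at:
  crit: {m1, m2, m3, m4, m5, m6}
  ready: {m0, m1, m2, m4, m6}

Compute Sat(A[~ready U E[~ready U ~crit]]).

Sat(~ready) = {m3, m5, m7}
Sat(~crit) = {m0, m7}
E[~ready U ~crit]: least fixpoint, start Z0 = Sat(~crit) = {m0, m7}, add states in Sat(~ready) with some successor in Z. Already a fixed point.
Sat(E[~ready U ~crit]) = {m0, m7}
A[~ready U E[~ready U ~crit]]: least fixpoint, start Z0 = Sat(E[~ready U ~crit]) = {m0, m7}, add states in Sat(~ready) with every successor in Z. Already a fixed point.
Sat(A[~ready U E[~ready U ~crit]]) = {m0, m7}

{m0, m7}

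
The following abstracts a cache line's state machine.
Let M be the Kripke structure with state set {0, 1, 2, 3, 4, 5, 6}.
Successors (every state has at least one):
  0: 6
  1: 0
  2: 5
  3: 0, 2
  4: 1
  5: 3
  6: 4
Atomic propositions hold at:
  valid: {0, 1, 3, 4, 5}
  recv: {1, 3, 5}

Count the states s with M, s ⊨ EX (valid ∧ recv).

Sat(valid ∧ recv) = {1, 3, 5}
Sat(EX (valid ∧ recv)) = {s : some successor in {1, 3, 5}} = {2, 4, 5}
|Sat(EX (valid ∧ recv))| = |{2, 4, 5}| = 3.

3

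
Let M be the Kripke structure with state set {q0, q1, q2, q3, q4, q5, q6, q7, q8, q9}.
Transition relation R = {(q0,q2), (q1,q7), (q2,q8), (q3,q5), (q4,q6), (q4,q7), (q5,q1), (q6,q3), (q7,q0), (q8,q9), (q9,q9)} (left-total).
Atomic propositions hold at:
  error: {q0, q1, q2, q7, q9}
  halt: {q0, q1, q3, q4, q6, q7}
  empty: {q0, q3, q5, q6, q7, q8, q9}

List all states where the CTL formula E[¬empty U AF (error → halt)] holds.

Sat(¬empty) = {q1, q2, q4}
Sat(error → halt) = {q0, q1, q3, q4, q5, q6, q7, q8}
AF (error → halt): least fixpoint, start Z0 = {q0, q1, q3, q4, q5, q6, q7, q8}, add states with every successor in Z. Z1 = {q0, q1, q2, q3, q4, q5, q6, q7, q8}; fixed.
Sat(AF (error → halt)) = {q0, q1, q2, q3, q4, q5, q6, q7, q8}
E[¬empty U AF (error → halt)]: least fixpoint, start Z0 = Sat(AF (error → halt)) = {q0, q1, q2, q3, q4, q5, q6, q7, q8}, add states in Sat(¬empty) with some successor in Z. Already a fixed point.
Sat(E[¬empty U AF (error → halt)]) = {q0, q1, q2, q3, q4, q5, q6, q7, q8}

{q0, q1, q2, q3, q4, q5, q6, q7, q8}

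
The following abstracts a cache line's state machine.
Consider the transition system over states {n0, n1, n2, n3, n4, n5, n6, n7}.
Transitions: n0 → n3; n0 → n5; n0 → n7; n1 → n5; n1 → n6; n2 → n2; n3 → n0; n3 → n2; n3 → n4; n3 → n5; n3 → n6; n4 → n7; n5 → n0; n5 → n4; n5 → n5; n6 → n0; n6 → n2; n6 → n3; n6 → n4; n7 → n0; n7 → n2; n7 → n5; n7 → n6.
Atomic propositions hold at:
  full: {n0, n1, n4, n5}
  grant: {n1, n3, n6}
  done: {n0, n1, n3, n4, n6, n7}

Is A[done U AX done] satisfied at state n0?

No

Sat(AX done) = {s : every successor in {n0, n1, n3, n4, n6, n7}} = {n4}
A[done U AX done]: least fixpoint, start Z0 = Sat(AX done) = {n4}, add states in Sat(done) with every successor in Z. Already a fixed point.
Sat(A[done U AX done]) = {n4}
n0 ∉ Sat(A[done U AX done]) = {n4}, so the formula does not hold at n0.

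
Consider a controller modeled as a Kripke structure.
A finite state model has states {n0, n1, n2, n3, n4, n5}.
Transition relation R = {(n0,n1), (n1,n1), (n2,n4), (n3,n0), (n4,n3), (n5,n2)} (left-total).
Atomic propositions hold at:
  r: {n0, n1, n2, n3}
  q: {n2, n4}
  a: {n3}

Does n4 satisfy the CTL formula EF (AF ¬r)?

Yes

Sat(¬r) = {n4, n5}
AF ¬r: least fixpoint, start Z0 = {n4, n5}, add states with every successor in Z. Z1 = {n2, n4, n5}; fixed.
Sat(AF ¬r) = {n2, n4, n5}
EF (AF ¬r): least fixpoint, start Z0 = {n2, n4, n5}, add states with some successor in Z. Already a fixed point.
Sat(EF (AF ¬r)) = {n2, n4, n5}
n4 ∈ Sat(EF (AF ¬r)) = {n2, n4, n5}, so the formula holds at n4.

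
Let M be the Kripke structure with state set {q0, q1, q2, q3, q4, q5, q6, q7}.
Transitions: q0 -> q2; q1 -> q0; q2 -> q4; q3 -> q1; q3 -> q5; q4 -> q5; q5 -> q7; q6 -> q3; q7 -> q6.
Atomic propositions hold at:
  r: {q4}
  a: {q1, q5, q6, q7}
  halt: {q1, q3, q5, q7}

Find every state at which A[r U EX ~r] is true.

Sat(~r) = {q0, q1, q2, q3, q5, q6, q7}
Sat(EX ~r) = {s : some successor in {q0, q1, q2, q3, q5, q6, q7}} = {q0, q1, q3, q4, q5, q6, q7}
A[r U EX ~r]: least fixpoint, start Z0 = Sat(EX ~r) = {q0, q1, q3, q4, q5, q6, q7}, add states in Sat(r) with every successor in Z. Already a fixed point.
Sat(A[r U EX ~r]) = {q0, q1, q3, q4, q5, q6, q7}

{q0, q1, q3, q4, q5, q6, q7}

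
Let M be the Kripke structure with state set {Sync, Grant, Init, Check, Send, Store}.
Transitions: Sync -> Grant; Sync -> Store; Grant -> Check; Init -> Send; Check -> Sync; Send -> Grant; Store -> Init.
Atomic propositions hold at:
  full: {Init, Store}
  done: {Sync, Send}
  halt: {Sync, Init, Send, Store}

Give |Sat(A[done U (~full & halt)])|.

Sat(~full) = {Sync, Grant, Check, Send}
Sat(~full & halt) = {Sync, Send}
A[done U (~full & halt)]: least fixpoint, start Z0 = Sat((~full & halt)) = {Sync, Send}, add states in Sat(done) with every successor in Z. Already a fixed point.
Sat(A[done U (~full & halt)]) = {Sync, Send}
|Sat(A[done U (~full & halt)])| = |{Sync, Send}| = 2.

2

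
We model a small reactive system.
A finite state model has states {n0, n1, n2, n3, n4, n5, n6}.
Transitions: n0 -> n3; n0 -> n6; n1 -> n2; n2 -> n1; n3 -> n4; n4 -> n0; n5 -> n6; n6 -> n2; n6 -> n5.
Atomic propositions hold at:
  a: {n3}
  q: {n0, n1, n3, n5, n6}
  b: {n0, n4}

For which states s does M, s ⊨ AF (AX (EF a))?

EF a: least fixpoint, start Z0 = {n3}, add states with some successor in Z. Z1 = {n0, n3}; Z2 = {n0, n3, n4}; fixed.
Sat(EF a) = {n0, n3, n4}
Sat(AX (EF a)) = {s : every successor in {n0, n3, n4}} = {n3, n4}
AF (AX (EF a)): least fixpoint, start Z0 = {n3, n4}, add states with every successor in Z. Already a fixed point.
Sat(AF (AX (EF a))) = {n3, n4}

{n3, n4}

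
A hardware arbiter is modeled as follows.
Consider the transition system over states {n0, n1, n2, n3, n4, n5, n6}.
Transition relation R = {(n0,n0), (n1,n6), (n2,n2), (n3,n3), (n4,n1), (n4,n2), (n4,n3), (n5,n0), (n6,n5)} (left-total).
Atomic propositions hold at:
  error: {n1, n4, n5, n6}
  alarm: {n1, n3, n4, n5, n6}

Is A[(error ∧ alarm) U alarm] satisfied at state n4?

Yes

Sat(error ∧ alarm) = {n1, n4, n5, n6}
A[(error ∧ alarm) U alarm]: least fixpoint, start Z0 = Sat(alarm) = {n1, n3, n4, n5, n6}, add states in Sat(error ∧ alarm) with every successor in Z. Already a fixed point.
Sat(A[(error ∧ alarm) U alarm]) = {n1, n3, n4, n5, n6}
n4 ∈ Sat(A[(error ∧ alarm) U alarm]) = {n1, n3, n4, n5, n6}, so the formula holds at n4.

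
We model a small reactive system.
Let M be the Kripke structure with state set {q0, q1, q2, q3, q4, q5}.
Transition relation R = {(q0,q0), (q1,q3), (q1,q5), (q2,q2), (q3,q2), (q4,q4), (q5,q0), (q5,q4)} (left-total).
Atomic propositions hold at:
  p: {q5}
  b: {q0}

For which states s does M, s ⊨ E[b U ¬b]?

Sat(¬b) = {q1, q2, q3, q4, q5}
E[b U ¬b]: least fixpoint, start Z0 = Sat(¬b) = {q1, q2, q3, q4, q5}, add states in Sat(b) with some successor in Z. Already a fixed point.
Sat(E[b U ¬b]) = {q1, q2, q3, q4, q5}

{q1, q2, q3, q4, q5}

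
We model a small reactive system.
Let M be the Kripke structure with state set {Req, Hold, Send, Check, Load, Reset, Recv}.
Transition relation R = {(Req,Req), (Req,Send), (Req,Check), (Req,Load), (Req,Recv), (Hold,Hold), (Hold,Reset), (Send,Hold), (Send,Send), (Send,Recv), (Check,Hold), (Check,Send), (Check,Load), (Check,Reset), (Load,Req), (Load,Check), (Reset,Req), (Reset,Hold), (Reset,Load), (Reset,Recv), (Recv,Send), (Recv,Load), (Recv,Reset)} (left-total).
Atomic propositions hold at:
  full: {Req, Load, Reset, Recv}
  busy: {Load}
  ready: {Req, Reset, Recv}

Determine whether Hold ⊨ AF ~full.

Yes

Sat(~full) = {Hold, Send, Check}
AF ~full: least fixpoint, start Z0 = {Hold, Send, Check}, add states with every successor in Z. Already a fixed point.
Sat(AF ~full) = {Hold, Send, Check}
Hold ∈ Sat(AF ~full) = {Hold, Send, Check}, so the formula holds at Hold.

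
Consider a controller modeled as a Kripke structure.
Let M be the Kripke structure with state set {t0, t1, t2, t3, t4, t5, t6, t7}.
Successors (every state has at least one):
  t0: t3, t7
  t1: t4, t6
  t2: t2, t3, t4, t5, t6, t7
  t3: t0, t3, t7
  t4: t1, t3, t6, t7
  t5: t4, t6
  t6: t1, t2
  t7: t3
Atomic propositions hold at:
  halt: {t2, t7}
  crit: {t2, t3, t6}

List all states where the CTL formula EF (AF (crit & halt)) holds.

Sat(crit & halt) = {t2}
AF (crit & halt): least fixpoint, start Z0 = {t2}, add states with every successor in Z. Already a fixed point.
Sat(AF (crit & halt)) = {t2}
EF (AF (crit & halt)): least fixpoint, start Z0 = {t2}, add states with some successor in Z. Z1 = {t2, t6}; Z2 = {t1, t2, t4, t5, t6}; fixed.
Sat(EF (AF (crit & halt))) = {t1, t2, t4, t5, t6}

{t1, t2, t4, t5, t6}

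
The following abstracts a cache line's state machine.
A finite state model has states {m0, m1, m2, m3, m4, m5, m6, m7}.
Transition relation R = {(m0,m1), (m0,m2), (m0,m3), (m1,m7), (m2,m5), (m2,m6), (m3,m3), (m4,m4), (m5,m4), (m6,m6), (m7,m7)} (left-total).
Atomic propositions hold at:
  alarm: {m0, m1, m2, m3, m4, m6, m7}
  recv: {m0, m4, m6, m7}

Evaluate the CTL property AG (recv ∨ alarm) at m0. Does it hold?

Sat(recv ∨ alarm) = {m0, m1, m2, m3, m4, m6, m7}
AG (recv ∨ alarm): greatest fixpoint, start Z0 = {m0, m1, m2, m3, m4, m6, m7}, keep only states in Sat with every successor in Z. Z1 = {m0, m1, m3, m4, m6, m7}; Z2 = {m1, m3, m4, m6, m7}; fixed.
Sat(AG (recv ∨ alarm)) = {m1, m3, m4, m6, m7}
m0 ∉ Sat(AG (recv ∨ alarm)) = {m1, m3, m4, m6, m7}, so the formula does not hold at m0.

No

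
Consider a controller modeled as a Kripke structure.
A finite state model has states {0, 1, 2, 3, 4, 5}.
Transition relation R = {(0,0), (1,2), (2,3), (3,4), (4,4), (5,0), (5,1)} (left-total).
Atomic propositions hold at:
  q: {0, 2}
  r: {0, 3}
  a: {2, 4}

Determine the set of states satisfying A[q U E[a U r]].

{0, 2, 3}

E[a U r]: least fixpoint, start Z0 = Sat(r) = {0, 3}, add states in Sat(a) with some successor in Z. Z1 = {0, 2, 3}; fixed.
Sat(E[a U r]) = {0, 2, 3}
A[q U E[a U r]]: least fixpoint, start Z0 = Sat(E[a U r]) = {0, 2, 3}, add states in Sat(q) with every successor in Z. Already a fixed point.
Sat(A[q U E[a U r]]) = {0, 2, 3}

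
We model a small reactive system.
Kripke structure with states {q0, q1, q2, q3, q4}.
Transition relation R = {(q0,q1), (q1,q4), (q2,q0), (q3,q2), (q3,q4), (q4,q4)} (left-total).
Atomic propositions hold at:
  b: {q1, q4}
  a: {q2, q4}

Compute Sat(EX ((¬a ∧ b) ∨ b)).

{q0, q1, q3, q4}

Sat(¬a) = {q0, q1, q3}
Sat(¬a ∧ b) = {q1}
Sat((¬a ∧ b) ∨ b) = {q1, q4}
Sat(EX ((¬a ∧ b) ∨ b)) = {s : some successor in {q1, q4}} = {q0, q1, q3, q4}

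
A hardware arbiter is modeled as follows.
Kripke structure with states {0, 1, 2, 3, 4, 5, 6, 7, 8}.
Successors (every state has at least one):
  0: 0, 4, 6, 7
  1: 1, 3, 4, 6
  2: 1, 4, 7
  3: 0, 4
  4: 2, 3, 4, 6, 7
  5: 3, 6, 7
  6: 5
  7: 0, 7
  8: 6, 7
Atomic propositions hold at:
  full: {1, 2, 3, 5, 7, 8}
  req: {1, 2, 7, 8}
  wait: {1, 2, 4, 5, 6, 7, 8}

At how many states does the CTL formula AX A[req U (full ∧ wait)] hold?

Sat(full ∧ wait) = {1, 2, 5, 7, 8}
A[req U (full ∧ wait)]: least fixpoint, start Z0 = Sat((full ∧ wait)) = {1, 2, 5, 7, 8}, add states in Sat(req) with every successor in Z. Already a fixed point.
Sat(A[req U (full ∧ wait)]) = {1, 2, 5, 7, 8}
Sat(AX A[req U (full ∧ wait)]) = {s : every successor in {1, 2, 5, 7, 8}} = {6}
|Sat(AX A[req U (full ∧ wait)])| = |{6}| = 1.

1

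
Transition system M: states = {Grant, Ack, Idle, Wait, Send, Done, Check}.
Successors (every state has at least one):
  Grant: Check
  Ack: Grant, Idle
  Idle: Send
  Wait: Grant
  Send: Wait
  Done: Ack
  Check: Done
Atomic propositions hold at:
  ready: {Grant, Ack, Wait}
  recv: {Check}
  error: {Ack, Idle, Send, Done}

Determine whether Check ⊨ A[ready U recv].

Yes

A[ready U recv]: least fixpoint, start Z0 = Sat(recv) = {Check}, add states in Sat(ready) with every successor in Z. Z1 = {Grant, Check}; Z2 = {Grant, Wait, Check}; fixed.
Sat(A[ready U recv]) = {Grant, Wait, Check}
Check ∈ Sat(A[ready U recv]) = {Grant, Wait, Check}, so the formula holds at Check.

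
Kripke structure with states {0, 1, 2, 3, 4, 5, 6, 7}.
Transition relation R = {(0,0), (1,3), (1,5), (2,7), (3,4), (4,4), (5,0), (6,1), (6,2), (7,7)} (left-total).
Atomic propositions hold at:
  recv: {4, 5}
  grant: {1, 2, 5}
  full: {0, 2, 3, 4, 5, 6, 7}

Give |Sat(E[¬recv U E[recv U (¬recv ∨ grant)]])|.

7

Sat(¬recv) = {0, 1, 2, 3, 6, 7}
Sat(¬recv ∨ grant) = {0, 1, 2, 3, 5, 6, 7}
E[recv U (¬recv ∨ grant)]: least fixpoint, start Z0 = Sat((¬recv ∨ grant)) = {0, 1, 2, 3, 5, 6, 7}, add states in Sat(recv) with some successor in Z. Already a fixed point.
Sat(E[recv U (¬recv ∨ grant)]) = {0, 1, 2, 3, 5, 6, 7}
E[¬recv U E[recv U (¬recv ∨ grant)]]: least fixpoint, start Z0 = Sat(E[recv U (¬recv ∨ grant)]) = {0, 1, 2, 3, 5, 6, 7}, add states in Sat(¬recv) with some successor in Z. Already a fixed point.
Sat(E[¬recv U E[recv U (¬recv ∨ grant)]]) = {0, 1, 2, 3, 5, 6, 7}
|Sat(E[¬recv U E[recv U (¬recv ∨ grant)]])| = |{0, 1, 2, 3, 5, 6, 7}| = 7.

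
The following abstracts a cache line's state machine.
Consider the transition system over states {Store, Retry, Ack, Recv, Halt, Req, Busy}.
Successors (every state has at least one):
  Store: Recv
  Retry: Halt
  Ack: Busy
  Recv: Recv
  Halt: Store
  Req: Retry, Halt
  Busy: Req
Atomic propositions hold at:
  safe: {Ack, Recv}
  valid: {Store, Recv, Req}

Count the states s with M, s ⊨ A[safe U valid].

A[safe U valid]: least fixpoint, start Z0 = Sat(valid) = {Store, Recv, Req}, add states in Sat(safe) with every successor in Z. Already a fixed point.
Sat(A[safe U valid]) = {Store, Recv, Req}
|Sat(A[safe U valid])| = |{Store, Recv, Req}| = 3.

3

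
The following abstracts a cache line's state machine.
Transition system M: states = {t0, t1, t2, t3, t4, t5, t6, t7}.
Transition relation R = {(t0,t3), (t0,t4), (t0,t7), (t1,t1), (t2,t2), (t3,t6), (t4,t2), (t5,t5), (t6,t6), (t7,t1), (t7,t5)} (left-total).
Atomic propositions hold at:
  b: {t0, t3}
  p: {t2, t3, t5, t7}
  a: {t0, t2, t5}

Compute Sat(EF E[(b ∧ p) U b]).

{t0, t3}

Sat(b ∧ p) = {t3}
E[(b ∧ p) U b]: least fixpoint, start Z0 = Sat(b) = {t0, t3}, add states in Sat(b ∧ p) with some successor in Z. Already a fixed point.
Sat(E[(b ∧ p) U b]) = {t0, t3}
EF E[(b ∧ p) U b]: least fixpoint, start Z0 = {t0, t3}, add states with some successor in Z. Already a fixed point.
Sat(EF E[(b ∧ p) U b]) = {t0, t3}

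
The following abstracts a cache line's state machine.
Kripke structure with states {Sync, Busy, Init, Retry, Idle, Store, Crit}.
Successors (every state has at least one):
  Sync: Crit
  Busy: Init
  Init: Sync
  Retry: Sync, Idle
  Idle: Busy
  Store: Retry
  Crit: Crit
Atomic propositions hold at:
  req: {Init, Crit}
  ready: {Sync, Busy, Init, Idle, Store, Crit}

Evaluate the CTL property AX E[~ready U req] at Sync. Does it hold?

Sat(~ready) = {Retry}
E[~ready U req]: least fixpoint, start Z0 = Sat(req) = {Init, Crit}, add states in Sat(~ready) with some successor in Z. Already a fixed point.
Sat(E[~ready U req]) = {Init, Crit}
Sat(AX E[~ready U req]) = {s : every successor in {Init, Crit}} = {Sync, Busy, Crit}
Sync ∈ Sat(AX E[~ready U req]) = {Sync, Busy, Crit}, so the formula holds at Sync.

Yes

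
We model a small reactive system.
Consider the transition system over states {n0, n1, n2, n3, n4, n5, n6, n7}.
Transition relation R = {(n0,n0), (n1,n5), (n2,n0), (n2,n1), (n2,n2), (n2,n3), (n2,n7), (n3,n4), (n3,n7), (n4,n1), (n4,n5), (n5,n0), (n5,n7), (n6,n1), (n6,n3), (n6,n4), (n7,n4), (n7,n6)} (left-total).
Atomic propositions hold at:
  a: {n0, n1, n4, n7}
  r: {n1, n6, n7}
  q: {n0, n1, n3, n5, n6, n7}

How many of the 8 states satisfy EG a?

EG a: greatest fixpoint, start Z0 = {n0, n1, n4, n7}, keep only states in Sat with some successor in Z. Z1 = {n0, n4, n7}; Z2 = {n0, n7}; Z3 = {n0}; fixed.
Sat(EG a) = {n0}
|Sat(EG a)| = |{n0}| = 1.

1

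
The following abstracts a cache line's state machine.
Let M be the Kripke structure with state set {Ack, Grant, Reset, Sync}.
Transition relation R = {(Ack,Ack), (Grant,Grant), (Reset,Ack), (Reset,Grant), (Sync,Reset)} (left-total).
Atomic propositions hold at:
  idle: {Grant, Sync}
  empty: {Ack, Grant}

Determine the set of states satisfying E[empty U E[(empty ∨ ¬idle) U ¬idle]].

Sat(¬idle) = {Ack, Reset}
Sat(empty ∨ ¬idle) = {Ack, Grant, Reset}
E[(empty ∨ ¬idle) U ¬idle]: least fixpoint, start Z0 = Sat(¬idle) = {Ack, Reset}, add states in Sat(empty ∨ ¬idle) with some successor in Z. Already a fixed point.
Sat(E[(empty ∨ ¬idle) U ¬idle]) = {Ack, Reset}
E[empty U E[(empty ∨ ¬idle) U ¬idle]]: least fixpoint, start Z0 = Sat(E[(empty ∨ ¬idle) U ¬idle]) = {Ack, Reset}, add states in Sat(empty) with some successor in Z. Already a fixed point.
Sat(E[empty U E[(empty ∨ ¬idle) U ¬idle]]) = {Ack, Reset}

{Ack, Reset}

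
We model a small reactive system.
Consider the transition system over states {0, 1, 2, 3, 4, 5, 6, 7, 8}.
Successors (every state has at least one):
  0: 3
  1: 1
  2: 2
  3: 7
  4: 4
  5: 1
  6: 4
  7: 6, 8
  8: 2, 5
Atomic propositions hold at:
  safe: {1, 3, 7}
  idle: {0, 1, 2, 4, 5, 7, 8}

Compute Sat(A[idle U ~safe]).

{0, 2, 4, 5, 6, 7, 8}

Sat(~safe) = {0, 2, 4, 5, 6, 8}
A[idle U ~safe]: least fixpoint, start Z0 = Sat(~safe) = {0, 2, 4, 5, 6, 8}, add states in Sat(idle) with every successor in Z. Z1 = {0, 2, 4, 5, 6, 7, 8}; fixed.
Sat(A[idle U ~safe]) = {0, 2, 4, 5, 6, 7, 8}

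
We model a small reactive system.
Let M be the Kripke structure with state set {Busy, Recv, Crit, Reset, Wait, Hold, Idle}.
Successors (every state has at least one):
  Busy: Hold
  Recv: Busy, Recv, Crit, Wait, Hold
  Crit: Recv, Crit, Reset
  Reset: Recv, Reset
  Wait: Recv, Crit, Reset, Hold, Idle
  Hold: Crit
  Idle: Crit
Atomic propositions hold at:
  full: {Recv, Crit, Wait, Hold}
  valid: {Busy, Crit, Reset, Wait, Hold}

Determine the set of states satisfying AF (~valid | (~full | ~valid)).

{Busy, Recv, Reset, Idle}

Sat(~valid) = {Recv, Idle}
Sat(~full) = {Busy, Reset, Idle}
Sat(~full | ~valid) = {Busy, Recv, Reset, Idle}
Sat(~valid | (~full | ~valid)) = {Busy, Recv, Reset, Idle}
AF (~valid | (~full | ~valid)): least fixpoint, start Z0 = {Busy, Recv, Reset, Idle}, add states with every successor in Z. Already a fixed point.
Sat(AF (~valid | (~full | ~valid))) = {Busy, Recv, Reset, Idle}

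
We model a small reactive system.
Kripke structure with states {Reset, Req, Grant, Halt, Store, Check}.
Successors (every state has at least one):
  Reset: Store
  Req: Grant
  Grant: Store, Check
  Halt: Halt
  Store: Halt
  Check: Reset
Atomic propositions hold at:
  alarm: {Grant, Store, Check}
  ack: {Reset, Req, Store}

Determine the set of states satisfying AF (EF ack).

{Reset, Req, Grant, Store, Check}

EF ack: least fixpoint, start Z0 = {Reset, Req, Store}, add states with some successor in Z. Z1 = {Reset, Req, Grant, Store, Check}; fixed.
Sat(EF ack) = {Reset, Req, Grant, Store, Check}
AF (EF ack): least fixpoint, start Z0 = {Reset, Req, Grant, Store, Check}, add states with every successor in Z. Already a fixed point.
Sat(AF (EF ack)) = {Reset, Req, Grant, Store, Check}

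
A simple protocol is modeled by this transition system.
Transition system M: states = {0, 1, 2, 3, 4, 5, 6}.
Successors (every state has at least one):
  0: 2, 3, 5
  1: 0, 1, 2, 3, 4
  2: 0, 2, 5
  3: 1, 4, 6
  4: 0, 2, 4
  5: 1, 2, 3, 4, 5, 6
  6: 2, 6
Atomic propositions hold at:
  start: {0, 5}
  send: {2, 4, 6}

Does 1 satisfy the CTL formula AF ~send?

Sat(~send) = {0, 1, 3, 5}
AF ~send: least fixpoint, start Z0 = {0, 1, 3, 5}, add states with every successor in Z. Already a fixed point.
Sat(AF ~send) = {0, 1, 3, 5}
1 ∈ Sat(AF ~send) = {0, 1, 3, 5}, so the formula holds at 1.

Yes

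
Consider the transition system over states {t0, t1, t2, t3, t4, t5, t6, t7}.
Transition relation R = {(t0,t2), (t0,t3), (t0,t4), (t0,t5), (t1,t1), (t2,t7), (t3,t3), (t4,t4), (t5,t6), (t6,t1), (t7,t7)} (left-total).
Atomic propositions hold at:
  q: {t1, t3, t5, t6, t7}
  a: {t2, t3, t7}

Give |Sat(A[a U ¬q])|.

3

Sat(¬q) = {t0, t2, t4}
A[a U ¬q]: least fixpoint, start Z0 = Sat(¬q) = {t0, t2, t4}, add states in Sat(a) with every successor in Z. Already a fixed point.
Sat(A[a U ¬q]) = {t0, t2, t4}
|Sat(A[a U ¬q])| = |{t0, t2, t4}| = 3.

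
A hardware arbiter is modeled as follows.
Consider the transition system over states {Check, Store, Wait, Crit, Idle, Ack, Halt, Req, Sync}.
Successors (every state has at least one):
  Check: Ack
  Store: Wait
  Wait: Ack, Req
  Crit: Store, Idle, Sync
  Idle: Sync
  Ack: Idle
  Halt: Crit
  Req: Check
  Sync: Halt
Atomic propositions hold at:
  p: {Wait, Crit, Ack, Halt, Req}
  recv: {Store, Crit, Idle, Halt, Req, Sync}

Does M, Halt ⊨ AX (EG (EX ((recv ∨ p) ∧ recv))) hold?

Sat(recv ∨ p) = {Store, Wait, Crit, Idle, Ack, Halt, Req, Sync}
Sat((recv ∨ p) ∧ recv) = {Store, Crit, Idle, Halt, Req, Sync}
Sat(EX ((recv ∨ p) ∧ recv)) = {s : some successor in {Store, Crit, Idle, Halt, Req, Sync}} = {Wait, Crit, Idle, Ack, Halt, Sync}
EG (EX ((recv ∨ p) ∧ recv)): greatest fixpoint, start Z0 = {Wait, Crit, Idle, Ack, Halt, Sync}, keep only states in Sat with some successor in Z. Already a fixed point.
Sat(EG (EX ((recv ∨ p) ∧ recv))) = {Wait, Crit, Idle, Ack, Halt, Sync}
Sat(AX (EG (EX ((recv ∨ p) ∧ recv)))) = {s : every successor in {Wait, Crit, Idle, Ack, Halt, Sync}} = {Check, Store, Idle, Ack, Halt, Sync}
Halt ∈ Sat(AX (EG (EX ((recv ∨ p) ∧ recv)))) = {Check, Store, Idle, Ack, Halt, Sync}, so the formula holds at Halt.

Yes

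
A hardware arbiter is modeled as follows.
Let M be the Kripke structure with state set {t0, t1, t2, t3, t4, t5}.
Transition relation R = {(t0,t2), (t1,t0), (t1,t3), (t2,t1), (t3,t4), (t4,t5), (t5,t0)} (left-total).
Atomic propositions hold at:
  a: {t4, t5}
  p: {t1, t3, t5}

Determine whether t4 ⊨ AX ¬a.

Sat(¬a) = {t0, t1, t2, t3}
Sat(AX ¬a) = {s : every successor in {t0, t1, t2, t3}} = {t0, t1, t2, t5}
t4 ∉ Sat(AX ¬a) = {t0, t1, t2, t5}, so the formula does not hold at t4.

No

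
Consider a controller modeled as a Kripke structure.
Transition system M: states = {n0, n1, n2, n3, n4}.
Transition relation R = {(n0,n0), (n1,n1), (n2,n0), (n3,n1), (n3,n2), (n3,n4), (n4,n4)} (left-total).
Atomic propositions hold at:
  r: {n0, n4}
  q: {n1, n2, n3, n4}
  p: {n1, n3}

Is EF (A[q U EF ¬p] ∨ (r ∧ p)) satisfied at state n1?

Sat(¬p) = {n0, n2, n4}
EF ¬p: least fixpoint, start Z0 = {n0, n2, n4}, add states with some successor in Z. Z1 = {n0, n2, n3, n4}; fixed.
Sat(EF ¬p) = {n0, n2, n3, n4}
A[q U EF ¬p]: least fixpoint, start Z0 = Sat(EF ¬p) = {n0, n2, n3, n4}, add states in Sat(q) with every successor in Z. Already a fixed point.
Sat(A[q U EF ¬p]) = {n0, n2, n3, n4}
Sat(r ∧ p) = ∅
Sat(A[q U EF ¬p] ∨ (r ∧ p)) = {n0, n2, n3, n4}
EF (A[q U EF ¬p] ∨ (r ∧ p)): least fixpoint, start Z0 = {n0, n2, n3, n4}, add states with some successor in Z. Already a fixed point.
Sat(EF (A[q U EF ¬p] ∨ (r ∧ p))) = {n0, n2, n3, n4}
n1 ∉ Sat(EF (A[q U EF ¬p] ∨ (r ∧ p))) = {n0, n2, n3, n4}, so the formula does not hold at n1.

No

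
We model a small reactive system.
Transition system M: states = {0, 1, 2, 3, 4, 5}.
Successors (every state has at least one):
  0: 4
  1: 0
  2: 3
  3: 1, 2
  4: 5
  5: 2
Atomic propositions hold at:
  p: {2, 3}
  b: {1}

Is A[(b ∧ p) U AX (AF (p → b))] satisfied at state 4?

Sat(b ∧ p) = ∅
Sat(p → b) = {0, 1, 4, 5}
AF (p → b): least fixpoint, start Z0 = {0, 1, 4, 5}, add states with every successor in Z. Already a fixed point.
Sat(AF (p → b)) = {0, 1, 4, 5}
Sat(AX (AF (p → b))) = {s : every successor in {0, 1, 4, 5}} = {0, 1, 4}
A[(b ∧ p) U AX (AF (p → b))]: least fixpoint, start Z0 = Sat(AX (AF (p → b))) = {0, 1, 4}, add states in Sat(b ∧ p) with every successor in Z. Already a fixed point.
Sat(A[(b ∧ p) U AX (AF (p → b))]) = {0, 1, 4}
4 ∈ Sat(A[(b ∧ p) U AX (AF (p → b))]) = {0, 1, 4}, so the formula holds at 4.

Yes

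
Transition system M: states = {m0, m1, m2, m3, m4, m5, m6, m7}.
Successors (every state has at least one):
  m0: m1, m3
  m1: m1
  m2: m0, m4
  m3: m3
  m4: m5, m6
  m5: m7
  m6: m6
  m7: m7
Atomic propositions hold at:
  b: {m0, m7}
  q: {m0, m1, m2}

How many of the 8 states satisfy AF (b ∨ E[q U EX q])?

Sat(EX q) = {s : some successor in {m0, m1, m2}} = {m0, m1, m2}
E[q U EX q]: least fixpoint, start Z0 = Sat(EX q) = {m0, m1, m2}, add states in Sat(q) with some successor in Z. Already a fixed point.
Sat(E[q U EX q]) = {m0, m1, m2}
Sat(b ∨ E[q U EX q]) = {m0, m1, m2, m7}
AF (b ∨ E[q U EX q]): least fixpoint, start Z0 = {m0, m1, m2, m7}, add states with every successor in Z. Z1 = {m0, m1, m2, m5, m7}; fixed.
Sat(AF (b ∨ E[q U EX q])) = {m0, m1, m2, m5, m7}
|Sat(AF (b ∨ E[q U EX q]))| = |{m0, m1, m2, m5, m7}| = 5.

5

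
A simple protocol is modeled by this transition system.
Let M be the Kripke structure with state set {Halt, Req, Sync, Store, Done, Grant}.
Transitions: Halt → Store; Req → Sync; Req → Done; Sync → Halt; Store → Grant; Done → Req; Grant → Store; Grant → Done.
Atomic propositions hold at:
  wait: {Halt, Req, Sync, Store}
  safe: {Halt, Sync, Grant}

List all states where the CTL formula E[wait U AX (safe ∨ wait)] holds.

{Halt, Req, Sync, Store, Done}

Sat(safe ∨ wait) = {Halt, Req, Sync, Store, Grant}
Sat(AX (safe ∨ wait)) = {s : every successor in {Halt, Req, Sync, Store, Grant}} = {Halt, Sync, Store, Done}
E[wait U AX (safe ∨ wait)]: least fixpoint, start Z0 = Sat(AX (safe ∨ wait)) = {Halt, Sync, Store, Done}, add states in Sat(wait) with some successor in Z. Z1 = {Halt, Req, Sync, Store, Done}; fixed.
Sat(E[wait U AX (safe ∨ wait)]) = {Halt, Req, Sync, Store, Done}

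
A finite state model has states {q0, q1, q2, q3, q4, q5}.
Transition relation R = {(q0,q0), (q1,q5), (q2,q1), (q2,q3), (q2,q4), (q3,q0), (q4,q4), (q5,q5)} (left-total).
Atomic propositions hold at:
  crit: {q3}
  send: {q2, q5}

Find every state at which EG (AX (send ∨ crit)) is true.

Sat(send ∨ crit) = {q2, q3, q5}
Sat(AX (send ∨ crit)) = {s : every successor in {q2, q3, q5}} = {q1, q5}
EG (AX (send ∨ crit)): greatest fixpoint, start Z0 = {q1, q5}, keep only states in Sat with some successor in Z. Already a fixed point.
Sat(EG (AX (send ∨ crit))) = {q1, q5}

{q1, q5}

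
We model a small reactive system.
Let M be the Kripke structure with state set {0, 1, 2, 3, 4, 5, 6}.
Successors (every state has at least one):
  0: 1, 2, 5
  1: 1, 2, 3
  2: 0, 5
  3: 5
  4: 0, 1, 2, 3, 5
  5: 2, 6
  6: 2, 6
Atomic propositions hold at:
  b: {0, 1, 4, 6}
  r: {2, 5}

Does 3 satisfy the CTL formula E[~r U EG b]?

Sat(~r) = {0, 1, 3, 4, 6}
EG b: greatest fixpoint, start Z0 = {0, 1, 4, 6}, keep only states in Sat with some successor in Z. Already a fixed point.
Sat(EG b) = {0, 1, 4, 6}
E[~r U EG b]: least fixpoint, start Z0 = Sat(EG b) = {0, 1, 4, 6}, add states in Sat(~r) with some successor in Z. Already a fixed point.
Sat(E[~r U EG b]) = {0, 1, 4, 6}
3 ∉ Sat(E[~r U EG b]) = {0, 1, 4, 6}, so the formula does not hold at 3.

No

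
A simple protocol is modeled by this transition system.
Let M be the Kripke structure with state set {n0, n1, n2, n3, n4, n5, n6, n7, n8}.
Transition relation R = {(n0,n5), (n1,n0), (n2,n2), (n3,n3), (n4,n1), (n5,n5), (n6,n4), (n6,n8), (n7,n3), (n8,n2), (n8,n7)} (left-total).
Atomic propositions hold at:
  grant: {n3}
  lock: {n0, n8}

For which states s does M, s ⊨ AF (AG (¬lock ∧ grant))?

{n3, n7}

Sat(¬lock) = {n1, n2, n3, n4, n5, n6, n7}
Sat(¬lock ∧ grant) = {n3}
AG (¬lock ∧ grant): greatest fixpoint, start Z0 = {n3}, keep only states in Sat with every successor in Z. Already a fixed point.
Sat(AG (¬lock ∧ grant)) = {n3}
AF (AG (¬lock ∧ grant)): least fixpoint, start Z0 = {n3}, add states with every successor in Z. Z1 = {n3, n7}; fixed.
Sat(AF (AG (¬lock ∧ grant))) = {n3, n7}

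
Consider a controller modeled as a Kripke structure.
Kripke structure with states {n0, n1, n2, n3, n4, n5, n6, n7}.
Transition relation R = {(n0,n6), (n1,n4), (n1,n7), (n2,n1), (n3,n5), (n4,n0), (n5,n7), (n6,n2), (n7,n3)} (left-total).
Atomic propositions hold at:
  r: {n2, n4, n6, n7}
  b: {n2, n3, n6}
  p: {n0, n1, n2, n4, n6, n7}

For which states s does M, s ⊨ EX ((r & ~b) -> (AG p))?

{n0, n2, n3, n4, n6, n7}

Sat(~b) = {n0, n1, n4, n5, n7}
Sat(r & ~b) = {n4, n7}
AG p: greatest fixpoint, start Z0 = {n0, n1, n2, n4, n6, n7}, keep only states in Sat with every successor in Z. Z1 = {n0, n1, n2, n4, n6}; Z2 = {n0, n2, n4, n6}; Z3 = {n0, n4, n6}; Z4 = {n0, n4}; Z5 = {n4}; Z6 = ∅; fixed.
Sat(AG p) = ∅
Sat((r & ~b) -> (AG p)) = {n0, n1, n2, n3, n5, n6}
Sat(EX ((r & ~b) -> (AG p))) = {s : some successor in {n0, n1, n2, n3, n5, n6}} = {n0, n2, n3, n4, n6, n7}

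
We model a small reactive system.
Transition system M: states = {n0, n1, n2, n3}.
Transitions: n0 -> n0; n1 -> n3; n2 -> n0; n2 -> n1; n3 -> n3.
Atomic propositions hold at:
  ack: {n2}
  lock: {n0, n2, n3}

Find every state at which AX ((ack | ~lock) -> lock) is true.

Sat(~lock) = {n1}
Sat(ack | ~lock) = {n1, n2}
Sat((ack | ~lock) -> lock) = {n0, n2, n3}
Sat(AX ((ack | ~lock) -> lock)) = {s : every successor in {n0, n2, n3}} = {n0, n1, n3}

{n0, n1, n3}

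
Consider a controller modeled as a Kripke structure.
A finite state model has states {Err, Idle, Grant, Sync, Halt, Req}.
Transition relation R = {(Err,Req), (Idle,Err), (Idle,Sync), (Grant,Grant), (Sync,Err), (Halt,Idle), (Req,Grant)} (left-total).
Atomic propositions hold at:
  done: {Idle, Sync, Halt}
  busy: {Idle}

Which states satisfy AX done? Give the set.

Sat(AX done) = {s : every successor in {Idle, Sync, Halt}} = {Halt}

{Halt}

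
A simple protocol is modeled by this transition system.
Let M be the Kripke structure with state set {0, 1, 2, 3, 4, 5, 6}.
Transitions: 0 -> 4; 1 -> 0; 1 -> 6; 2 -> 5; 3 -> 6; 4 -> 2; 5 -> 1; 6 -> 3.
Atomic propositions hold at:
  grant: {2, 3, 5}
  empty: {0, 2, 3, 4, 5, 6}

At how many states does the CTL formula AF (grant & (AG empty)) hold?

2

AG empty: greatest fixpoint, start Z0 = {0, 2, 3, 4, 5, 6}, keep only states in Sat with every successor in Z. Z1 = {0, 2, 3, 4, 6}; Z2 = {0, 3, 4, 6}; Z3 = {0, 3, 6}; Z4 = {3, 6}; fixed.
Sat(AG empty) = {3, 6}
Sat(grant & (AG empty)) = {3}
AF (grant & (AG empty)): least fixpoint, start Z0 = {3}, add states with every successor in Z. Z1 = {3, 6}; fixed.
Sat(AF (grant & (AG empty))) = {3, 6}
|Sat(AF (grant & (AG empty)))| = |{3, 6}| = 2.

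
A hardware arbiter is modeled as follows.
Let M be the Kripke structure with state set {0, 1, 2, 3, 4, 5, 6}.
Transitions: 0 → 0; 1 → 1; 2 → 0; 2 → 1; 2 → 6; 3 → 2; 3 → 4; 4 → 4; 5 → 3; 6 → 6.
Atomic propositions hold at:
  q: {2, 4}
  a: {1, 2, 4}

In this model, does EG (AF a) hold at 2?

Yes

AF a: least fixpoint, start Z0 = {1, 2, 4}, add states with every successor in Z. Z1 = {1, 2, 3, 4}; Z2 = {1, 2, 3, 4, 5}; fixed.
Sat(AF a) = {1, 2, 3, 4, 5}
EG (AF a): greatest fixpoint, start Z0 = {1, 2, 3, 4, 5}, keep only states in Sat with some successor in Z. Already a fixed point.
Sat(EG (AF a)) = {1, 2, 3, 4, 5}
2 ∈ Sat(EG (AF a)) = {1, 2, 3, 4, 5}, so the formula holds at 2.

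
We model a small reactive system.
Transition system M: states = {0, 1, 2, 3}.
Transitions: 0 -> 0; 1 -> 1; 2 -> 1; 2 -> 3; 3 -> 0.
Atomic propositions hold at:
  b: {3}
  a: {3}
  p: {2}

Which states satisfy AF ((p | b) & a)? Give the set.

{3}

Sat(p | b) = {2, 3}
Sat((p | b) & a) = {3}
AF ((p | b) & a): least fixpoint, start Z0 = {3}, add states with every successor in Z. Already a fixed point.
Sat(AF ((p | b) & a)) = {3}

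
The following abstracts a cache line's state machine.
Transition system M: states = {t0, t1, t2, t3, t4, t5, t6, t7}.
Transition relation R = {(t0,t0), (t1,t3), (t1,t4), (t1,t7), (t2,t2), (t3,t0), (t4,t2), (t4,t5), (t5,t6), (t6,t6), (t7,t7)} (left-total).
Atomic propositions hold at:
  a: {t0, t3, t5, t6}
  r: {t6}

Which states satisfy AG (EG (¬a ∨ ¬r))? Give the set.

{t0, t2, t3, t7}

Sat(¬a) = {t1, t2, t4, t7}
Sat(¬r) = {t0, t1, t2, t3, t4, t5, t7}
Sat(¬a ∨ ¬r) = {t0, t1, t2, t3, t4, t5, t7}
EG (¬a ∨ ¬r): greatest fixpoint, start Z0 = {t0, t1, t2, t3, t4, t5, t7}, keep only states in Sat with some successor in Z. Z1 = {t0, t1, t2, t3, t4, t7}; fixed.
Sat(EG (¬a ∨ ¬r)) = {t0, t1, t2, t3, t4, t7}
AG (EG (¬a ∨ ¬r)): greatest fixpoint, start Z0 = {t0, t1, t2, t3, t4, t7}, keep only states in Sat with every successor in Z. Z1 = {t0, t1, t2, t3, t7}; Z2 = {t0, t2, t3, t7}; fixed.
Sat(AG (EG (¬a ∨ ¬r))) = {t0, t2, t3, t7}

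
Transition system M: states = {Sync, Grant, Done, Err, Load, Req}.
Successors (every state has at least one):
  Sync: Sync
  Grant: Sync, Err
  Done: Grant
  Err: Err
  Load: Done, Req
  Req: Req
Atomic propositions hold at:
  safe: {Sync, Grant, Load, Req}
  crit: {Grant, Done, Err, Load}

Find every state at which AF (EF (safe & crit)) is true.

Sat(safe & crit) = {Grant, Load}
EF (safe & crit): least fixpoint, start Z0 = {Grant, Load}, add states with some successor in Z. Z1 = {Grant, Done, Load}; fixed.
Sat(EF (safe & crit)) = {Grant, Done, Load}
AF (EF (safe & crit)): least fixpoint, start Z0 = {Grant, Done, Load}, add states with every successor in Z. Already a fixed point.
Sat(AF (EF (safe & crit))) = {Grant, Done, Load}

{Grant, Done, Load}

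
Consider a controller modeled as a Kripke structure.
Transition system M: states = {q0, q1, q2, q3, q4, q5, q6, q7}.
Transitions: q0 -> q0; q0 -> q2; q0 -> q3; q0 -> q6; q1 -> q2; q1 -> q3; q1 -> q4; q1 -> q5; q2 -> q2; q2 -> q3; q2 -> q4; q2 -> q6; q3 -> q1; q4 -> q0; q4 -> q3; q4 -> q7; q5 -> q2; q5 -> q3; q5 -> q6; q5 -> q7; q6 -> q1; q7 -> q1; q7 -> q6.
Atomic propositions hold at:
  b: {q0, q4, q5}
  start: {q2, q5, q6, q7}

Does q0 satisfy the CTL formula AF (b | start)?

Sat(b | start) = {q0, q2, q4, q5, q6, q7}
AF (b | start): least fixpoint, start Z0 = {q0, q2, q4, q5, q6, q7}, add states with every successor in Z. Already a fixed point.
Sat(AF (b | start)) = {q0, q2, q4, q5, q6, q7}
q0 ∈ Sat(AF (b | start)) = {q0, q2, q4, q5, q6, q7}, so the formula holds at q0.

Yes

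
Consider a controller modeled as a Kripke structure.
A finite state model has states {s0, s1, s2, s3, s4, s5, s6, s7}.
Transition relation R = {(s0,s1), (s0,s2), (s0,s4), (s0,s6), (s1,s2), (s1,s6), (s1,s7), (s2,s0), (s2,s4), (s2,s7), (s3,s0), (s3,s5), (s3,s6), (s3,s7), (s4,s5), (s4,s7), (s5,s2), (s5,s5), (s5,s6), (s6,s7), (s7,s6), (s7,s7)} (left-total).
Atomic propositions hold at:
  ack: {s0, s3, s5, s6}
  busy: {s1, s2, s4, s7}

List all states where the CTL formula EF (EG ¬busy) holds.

Sat(¬busy) = {s0, s3, s5, s6}
EG ¬busy: greatest fixpoint, start Z0 = {s0, s3, s5, s6}, keep only states in Sat with some successor in Z. Z1 = {s0, s3, s5}; Z2 = {s3, s5}; fixed.
Sat(EG ¬busy) = {s3, s5}
EF (EG ¬busy): least fixpoint, start Z0 = {s3, s5}, add states with some successor in Z. Z1 = {s3, s4, s5}; Z2 = {s0, s2, s3, s4, s5}; Z3 = {s0, s1, s2, s3, s4, s5}; fixed.
Sat(EF (EG ¬busy)) = {s0, s1, s2, s3, s4, s5}

{s0, s1, s2, s3, s4, s5}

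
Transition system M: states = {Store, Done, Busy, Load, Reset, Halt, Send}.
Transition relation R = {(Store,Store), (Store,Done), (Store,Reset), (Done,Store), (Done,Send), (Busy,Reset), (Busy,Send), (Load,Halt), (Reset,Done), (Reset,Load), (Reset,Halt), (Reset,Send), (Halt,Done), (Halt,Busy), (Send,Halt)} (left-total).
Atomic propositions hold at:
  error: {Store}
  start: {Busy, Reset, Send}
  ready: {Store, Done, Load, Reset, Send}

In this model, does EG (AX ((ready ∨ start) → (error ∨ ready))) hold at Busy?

Sat(ready ∨ start) = {Store, Done, Busy, Load, Reset, Send}
Sat(error ∨ ready) = {Store, Done, Load, Reset, Send}
Sat((ready ∨ start) → (error ∨ ready)) = {Store, Done, Load, Reset, Halt, Send}
Sat(AX ((ready ∨ start) → (error ∨ ready))) = {s : every successor in {Store, Done, Load, Reset, Halt, Send}} = {Store, Done, Busy, Load, Reset, Send}
EG (AX ((ready ∨ start) → (error ∨ ready))): greatest fixpoint, start Z0 = {Store, Done, Busy, Load, Reset, Send}, keep only states in Sat with some successor in Z. Z1 = {Store, Done, Busy, Reset}; fixed.
Sat(EG (AX ((ready ∨ start) → (error ∨ ready)))) = {Store, Done, Busy, Reset}
Busy ∈ Sat(EG (AX ((ready ∨ start) → (error ∨ ready)))) = {Store, Done, Busy, Reset}, so the formula holds at Busy.

Yes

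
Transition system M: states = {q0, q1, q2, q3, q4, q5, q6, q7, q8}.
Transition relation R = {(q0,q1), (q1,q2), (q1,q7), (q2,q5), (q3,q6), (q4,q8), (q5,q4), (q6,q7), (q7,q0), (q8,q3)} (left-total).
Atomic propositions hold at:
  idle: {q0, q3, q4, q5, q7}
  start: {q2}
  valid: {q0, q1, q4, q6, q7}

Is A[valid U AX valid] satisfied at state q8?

Sat(AX valid) = {s : every successor in {q0, q1, q4, q6, q7}} = {q0, q3, q5, q6, q7}
A[valid U AX valid]: least fixpoint, start Z0 = Sat(AX valid) = {q0, q3, q5, q6, q7}, add states in Sat(valid) with every successor in Z. Already a fixed point.
Sat(A[valid U AX valid]) = {q0, q3, q5, q6, q7}
q8 ∉ Sat(A[valid U AX valid]) = {q0, q3, q5, q6, q7}, so the formula does not hold at q8.

No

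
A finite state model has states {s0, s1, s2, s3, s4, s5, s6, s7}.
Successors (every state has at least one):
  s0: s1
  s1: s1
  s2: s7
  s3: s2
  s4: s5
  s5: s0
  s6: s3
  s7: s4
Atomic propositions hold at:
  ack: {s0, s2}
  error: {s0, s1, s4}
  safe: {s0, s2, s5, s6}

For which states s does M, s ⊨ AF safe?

{s0, s2, s3, s4, s5, s6, s7}

AF safe: least fixpoint, start Z0 = {s0, s2, s5, s6}, add states with every successor in Z. Z1 = {s0, s2, s3, s4, s5, s6}; Z2 = {s0, s2, s3, s4, s5, s6, s7}; fixed.
Sat(AF safe) = {s0, s2, s3, s4, s5, s6, s7}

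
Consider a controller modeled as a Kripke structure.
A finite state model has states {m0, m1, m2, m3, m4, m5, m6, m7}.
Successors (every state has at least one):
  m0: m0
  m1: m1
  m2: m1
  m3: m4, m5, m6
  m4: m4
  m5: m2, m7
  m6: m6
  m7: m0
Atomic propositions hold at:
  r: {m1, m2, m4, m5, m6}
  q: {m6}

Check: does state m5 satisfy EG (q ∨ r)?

Sat(q ∨ r) = {m1, m2, m4, m5, m6}
EG (q ∨ r): greatest fixpoint, start Z0 = {m1, m2, m4, m5, m6}, keep only states in Sat with some successor in Z. Already a fixed point.
Sat(EG (q ∨ r)) = {m1, m2, m4, m5, m6}
m5 ∈ Sat(EG (q ∨ r)) = {m1, m2, m4, m5, m6}, so the formula holds at m5.

Yes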